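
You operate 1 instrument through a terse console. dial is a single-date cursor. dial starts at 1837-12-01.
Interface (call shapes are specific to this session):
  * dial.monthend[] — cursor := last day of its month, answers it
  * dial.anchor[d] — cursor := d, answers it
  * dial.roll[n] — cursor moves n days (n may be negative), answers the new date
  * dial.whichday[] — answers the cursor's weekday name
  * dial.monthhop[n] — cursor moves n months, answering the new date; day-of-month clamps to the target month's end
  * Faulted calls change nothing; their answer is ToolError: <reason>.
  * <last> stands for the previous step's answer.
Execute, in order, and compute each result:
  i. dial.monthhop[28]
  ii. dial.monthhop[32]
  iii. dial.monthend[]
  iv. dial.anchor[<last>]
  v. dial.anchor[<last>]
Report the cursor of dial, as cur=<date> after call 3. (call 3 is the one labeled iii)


Answer: cur=1842-12-31

Derivation:
→ dial.monthhop(n=28)
← 1840-04-01
→ dial.monthhop(n=32)
← 1842-12-01
→ dial.monthend()
← 1842-12-31
→ dial.anchor(d=<last>)
← 1842-12-31
→ dial.anchor(d=<last>)
← 1842-12-31


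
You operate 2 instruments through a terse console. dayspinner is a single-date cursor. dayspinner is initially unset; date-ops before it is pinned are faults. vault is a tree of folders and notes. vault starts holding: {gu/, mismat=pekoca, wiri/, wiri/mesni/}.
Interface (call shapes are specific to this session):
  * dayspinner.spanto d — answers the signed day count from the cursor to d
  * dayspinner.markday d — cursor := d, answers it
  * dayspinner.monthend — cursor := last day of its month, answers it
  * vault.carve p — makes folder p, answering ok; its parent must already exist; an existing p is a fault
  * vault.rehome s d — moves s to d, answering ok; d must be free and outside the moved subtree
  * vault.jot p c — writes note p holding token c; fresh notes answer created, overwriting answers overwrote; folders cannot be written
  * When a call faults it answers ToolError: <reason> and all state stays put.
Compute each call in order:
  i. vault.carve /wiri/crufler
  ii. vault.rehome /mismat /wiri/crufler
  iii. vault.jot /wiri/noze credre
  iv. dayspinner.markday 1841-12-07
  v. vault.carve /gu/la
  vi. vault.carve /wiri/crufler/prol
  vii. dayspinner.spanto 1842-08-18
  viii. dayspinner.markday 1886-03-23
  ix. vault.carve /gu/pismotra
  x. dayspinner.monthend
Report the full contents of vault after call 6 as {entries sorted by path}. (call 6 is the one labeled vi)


Answer: {gu/, gu/la/, mismat=pekoca, wiri/, wiri/crufler/, wiri/crufler/prol/, wiri/mesni/, wiri/noze=credre}

Derivation:
>> vault.carve(/wiri/crufler)
<< ok
>> vault.rehome(/mismat, /wiri/crufler)
<< ToolError: exists
>> vault.jot(/wiri/noze, credre)
<< created
>> dayspinner.markday(1841-12-07)
<< 1841-12-07
>> vault.carve(/gu/la)
<< ok
>> vault.carve(/wiri/crufler/prol)
<< ok
>> dayspinner.spanto(1842-08-18)
<< 254
>> dayspinner.markday(1886-03-23)
<< 1886-03-23
>> vault.carve(/gu/pismotra)
<< ok
>> dayspinner.monthend()
<< 1886-03-31


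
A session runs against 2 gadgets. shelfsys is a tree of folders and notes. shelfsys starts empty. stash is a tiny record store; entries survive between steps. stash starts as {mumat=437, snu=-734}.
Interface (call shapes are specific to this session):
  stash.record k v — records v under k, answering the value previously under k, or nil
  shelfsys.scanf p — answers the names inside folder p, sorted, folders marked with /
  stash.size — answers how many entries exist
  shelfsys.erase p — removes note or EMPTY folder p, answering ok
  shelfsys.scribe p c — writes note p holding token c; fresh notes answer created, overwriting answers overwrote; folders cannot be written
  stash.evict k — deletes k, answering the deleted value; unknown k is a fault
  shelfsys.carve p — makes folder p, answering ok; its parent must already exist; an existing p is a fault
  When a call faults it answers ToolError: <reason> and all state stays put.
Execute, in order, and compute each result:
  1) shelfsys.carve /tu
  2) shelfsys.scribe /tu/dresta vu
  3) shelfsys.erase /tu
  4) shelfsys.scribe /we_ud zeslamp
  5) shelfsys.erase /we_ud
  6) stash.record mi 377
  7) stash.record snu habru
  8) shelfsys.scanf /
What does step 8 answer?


Answer: [tu/]

Derivation:
==> shelfsys.carve(p: /tu)
<== ok
==> shelfsys.scribe(p: /tu/dresta, c: vu)
<== created
==> shelfsys.erase(p: /tu)
<== ToolError: not empty
==> shelfsys.scribe(p: /we_ud, c: zeslamp)
<== created
==> shelfsys.erase(p: /we_ud)
<== ok
==> stash.record(k: mi, v: 377)
<== nil
==> stash.record(k: snu, v: habru)
<== -734
==> shelfsys.scanf(p: /)
<== [tu/]


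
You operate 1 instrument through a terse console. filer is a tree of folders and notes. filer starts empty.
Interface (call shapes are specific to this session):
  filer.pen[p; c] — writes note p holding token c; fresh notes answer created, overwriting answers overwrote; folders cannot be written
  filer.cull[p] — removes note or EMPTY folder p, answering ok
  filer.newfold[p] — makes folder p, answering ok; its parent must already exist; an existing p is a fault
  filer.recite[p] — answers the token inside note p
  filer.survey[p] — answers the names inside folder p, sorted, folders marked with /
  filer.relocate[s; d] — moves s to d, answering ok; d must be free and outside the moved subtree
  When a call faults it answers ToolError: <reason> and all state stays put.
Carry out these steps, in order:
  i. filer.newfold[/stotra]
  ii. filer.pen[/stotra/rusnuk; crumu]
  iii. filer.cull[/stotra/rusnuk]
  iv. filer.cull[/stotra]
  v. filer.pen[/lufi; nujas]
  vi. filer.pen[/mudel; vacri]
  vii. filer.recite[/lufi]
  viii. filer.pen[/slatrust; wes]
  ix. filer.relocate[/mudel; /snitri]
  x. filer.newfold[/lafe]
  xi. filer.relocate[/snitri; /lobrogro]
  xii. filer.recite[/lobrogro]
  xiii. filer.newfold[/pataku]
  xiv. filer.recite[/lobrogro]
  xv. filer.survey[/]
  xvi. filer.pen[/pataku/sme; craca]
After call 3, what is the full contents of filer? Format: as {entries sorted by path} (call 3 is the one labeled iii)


Answer: {stotra/}

Derivation:
==> newfold(p=/stotra)
<== ok
==> pen(p=/stotra/rusnuk, c=crumu)
<== created
==> cull(p=/stotra/rusnuk)
<== ok
==> cull(p=/stotra)
<== ok
==> pen(p=/lufi, c=nujas)
<== created
==> pen(p=/mudel, c=vacri)
<== created
==> recite(p=/lufi)
<== nujas
==> pen(p=/slatrust, c=wes)
<== created
==> relocate(s=/mudel, d=/snitri)
<== ok
==> newfold(p=/lafe)
<== ok
==> relocate(s=/snitri, d=/lobrogro)
<== ok
==> recite(p=/lobrogro)
<== vacri
==> newfold(p=/pataku)
<== ok
==> recite(p=/lobrogro)
<== vacri
==> survey(p=/)
<== [lafe/, lobrogro, lufi, pataku/, slatrust]
==> pen(p=/pataku/sme, c=craca)
<== created


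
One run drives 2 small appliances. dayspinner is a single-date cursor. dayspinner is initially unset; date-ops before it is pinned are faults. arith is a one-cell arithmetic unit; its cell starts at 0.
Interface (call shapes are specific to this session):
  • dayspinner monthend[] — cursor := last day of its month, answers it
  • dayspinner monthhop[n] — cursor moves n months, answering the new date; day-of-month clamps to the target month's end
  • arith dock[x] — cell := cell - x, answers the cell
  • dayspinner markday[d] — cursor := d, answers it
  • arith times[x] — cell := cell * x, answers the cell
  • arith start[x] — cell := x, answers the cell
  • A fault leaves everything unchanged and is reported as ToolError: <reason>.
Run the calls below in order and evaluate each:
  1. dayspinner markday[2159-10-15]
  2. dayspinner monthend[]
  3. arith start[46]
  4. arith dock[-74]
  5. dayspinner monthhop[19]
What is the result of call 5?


Answer: 2161-05-31

Derivation:
// 1. dayspinner markday(d→2159-10-15) : 2159-10-15
// 2. dayspinner monthend() : 2159-10-31
// 3. arith start(x→46) : 46
// 4. arith dock(x→-74) : 120
// 5. dayspinner monthhop(n→19) : 2161-05-31


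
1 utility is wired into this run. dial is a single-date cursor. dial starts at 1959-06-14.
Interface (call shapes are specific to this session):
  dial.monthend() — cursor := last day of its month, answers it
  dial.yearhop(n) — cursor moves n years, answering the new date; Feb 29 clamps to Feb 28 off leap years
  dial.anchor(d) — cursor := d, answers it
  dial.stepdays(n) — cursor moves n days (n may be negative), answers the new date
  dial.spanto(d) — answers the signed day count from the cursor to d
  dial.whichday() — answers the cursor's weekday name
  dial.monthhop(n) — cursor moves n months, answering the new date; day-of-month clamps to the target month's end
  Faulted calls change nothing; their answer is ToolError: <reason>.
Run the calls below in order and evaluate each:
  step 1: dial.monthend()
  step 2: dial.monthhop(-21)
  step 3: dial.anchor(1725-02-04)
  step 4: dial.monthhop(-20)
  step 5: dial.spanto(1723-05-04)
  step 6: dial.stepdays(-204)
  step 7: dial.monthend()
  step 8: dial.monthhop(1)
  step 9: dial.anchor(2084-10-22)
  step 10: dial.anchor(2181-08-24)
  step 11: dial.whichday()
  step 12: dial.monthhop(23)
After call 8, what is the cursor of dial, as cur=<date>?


Answer: cur=1722-12-30

Derivation:
→ dial.monthend()
← 1959-06-30
→ dial.monthhop(n=-21)
← 1957-09-30
→ dial.anchor(d=1725-02-04)
← 1725-02-04
→ dial.monthhop(n=-20)
← 1723-06-04
→ dial.spanto(d=1723-05-04)
← -31
→ dial.stepdays(n=-204)
← 1722-11-12
→ dial.monthend()
← 1722-11-30
→ dial.monthhop(n=1)
← 1722-12-30
→ dial.anchor(d=2084-10-22)
← 2084-10-22
→ dial.anchor(d=2181-08-24)
← 2181-08-24
→ dial.whichday()
← Friday
→ dial.monthhop(n=23)
← 2183-07-24


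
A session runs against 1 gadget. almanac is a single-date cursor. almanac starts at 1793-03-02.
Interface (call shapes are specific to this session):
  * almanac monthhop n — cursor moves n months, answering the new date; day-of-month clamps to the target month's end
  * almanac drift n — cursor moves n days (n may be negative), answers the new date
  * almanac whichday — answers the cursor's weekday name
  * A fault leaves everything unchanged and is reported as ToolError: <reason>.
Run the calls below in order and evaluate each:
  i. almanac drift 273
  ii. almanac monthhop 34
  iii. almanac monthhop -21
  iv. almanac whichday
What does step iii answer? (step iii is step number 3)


$ almanac drift n: 273
:: 1793-11-30
$ almanac monthhop n: 34
:: 1796-09-30
$ almanac monthhop n: -21
:: 1794-12-30
$ almanac whichday
:: Tuesday

Answer: 1794-12-30


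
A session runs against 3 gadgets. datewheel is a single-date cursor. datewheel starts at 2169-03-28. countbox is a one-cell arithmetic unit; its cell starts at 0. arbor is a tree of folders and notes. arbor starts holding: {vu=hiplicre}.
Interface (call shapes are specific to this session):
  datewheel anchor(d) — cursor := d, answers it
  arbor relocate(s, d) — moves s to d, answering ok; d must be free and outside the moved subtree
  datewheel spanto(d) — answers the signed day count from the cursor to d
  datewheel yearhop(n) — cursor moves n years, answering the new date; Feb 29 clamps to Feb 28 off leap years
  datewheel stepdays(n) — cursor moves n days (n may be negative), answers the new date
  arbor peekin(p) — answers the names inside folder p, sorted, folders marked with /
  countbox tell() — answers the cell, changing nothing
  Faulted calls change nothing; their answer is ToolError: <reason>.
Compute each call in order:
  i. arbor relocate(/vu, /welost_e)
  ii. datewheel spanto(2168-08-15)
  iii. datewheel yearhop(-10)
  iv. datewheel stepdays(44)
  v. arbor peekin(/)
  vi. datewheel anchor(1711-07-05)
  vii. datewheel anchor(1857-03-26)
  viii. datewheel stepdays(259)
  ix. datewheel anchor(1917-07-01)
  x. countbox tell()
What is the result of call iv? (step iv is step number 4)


I call arbor relocate with s: /vu, d: /welost_e: ok.
Next I call datewheel spanto with d: 2168-08-15, and get -225.
I call datewheel yearhop with n: -10, → 2159-03-28.
Calling datewheel stepdays with n: 44, and see 2159-05-11.
I run arbor peekin with p: /, giving [welost_e].
Using datewheel anchor with d: 1711-07-05, giving 1711-07-05.
I use datewheel anchor with d: 1857-03-26, giving 1857-03-26.
I call datewheel stepdays with n: 259, giving 1857-12-10.
Then datewheel anchor with d: 1917-07-01, → 1917-07-01.
Calling countbox tell, and see 0.

Answer: 2159-05-11


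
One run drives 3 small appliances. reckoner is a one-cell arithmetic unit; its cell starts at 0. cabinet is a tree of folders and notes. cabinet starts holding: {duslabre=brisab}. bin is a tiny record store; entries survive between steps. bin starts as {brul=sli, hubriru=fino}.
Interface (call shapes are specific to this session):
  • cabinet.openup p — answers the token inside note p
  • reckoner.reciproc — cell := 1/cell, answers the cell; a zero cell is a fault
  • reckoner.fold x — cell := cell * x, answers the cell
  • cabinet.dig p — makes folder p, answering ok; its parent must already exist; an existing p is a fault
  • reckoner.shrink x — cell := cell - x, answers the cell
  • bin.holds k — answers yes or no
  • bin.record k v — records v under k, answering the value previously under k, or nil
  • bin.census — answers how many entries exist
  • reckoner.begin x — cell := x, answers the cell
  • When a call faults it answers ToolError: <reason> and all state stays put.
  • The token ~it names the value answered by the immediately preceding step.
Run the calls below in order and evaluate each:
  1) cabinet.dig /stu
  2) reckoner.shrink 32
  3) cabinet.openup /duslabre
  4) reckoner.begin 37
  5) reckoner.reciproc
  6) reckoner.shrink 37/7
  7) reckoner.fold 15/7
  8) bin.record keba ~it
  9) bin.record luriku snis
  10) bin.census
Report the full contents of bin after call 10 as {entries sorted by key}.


Answer: {brul=sli, hubriru=fino, keba=-20430/1813, luriku=snis}

Derivation:
CALL dig[p: /stu]
RET  ok
CALL shrink[x: 32]
RET  -32
CALL openup[p: /duslabre]
RET  brisab
CALL begin[x: 37]
RET  37
CALL reciproc[]
RET  1/37
CALL shrink[x: 37/7]
RET  -1362/259
CALL fold[x: 15/7]
RET  -20430/1813
CALL record[k: keba; v: ~it]
RET  nil
CALL record[k: luriku; v: snis]
RET  nil
CALL census[]
RET  4


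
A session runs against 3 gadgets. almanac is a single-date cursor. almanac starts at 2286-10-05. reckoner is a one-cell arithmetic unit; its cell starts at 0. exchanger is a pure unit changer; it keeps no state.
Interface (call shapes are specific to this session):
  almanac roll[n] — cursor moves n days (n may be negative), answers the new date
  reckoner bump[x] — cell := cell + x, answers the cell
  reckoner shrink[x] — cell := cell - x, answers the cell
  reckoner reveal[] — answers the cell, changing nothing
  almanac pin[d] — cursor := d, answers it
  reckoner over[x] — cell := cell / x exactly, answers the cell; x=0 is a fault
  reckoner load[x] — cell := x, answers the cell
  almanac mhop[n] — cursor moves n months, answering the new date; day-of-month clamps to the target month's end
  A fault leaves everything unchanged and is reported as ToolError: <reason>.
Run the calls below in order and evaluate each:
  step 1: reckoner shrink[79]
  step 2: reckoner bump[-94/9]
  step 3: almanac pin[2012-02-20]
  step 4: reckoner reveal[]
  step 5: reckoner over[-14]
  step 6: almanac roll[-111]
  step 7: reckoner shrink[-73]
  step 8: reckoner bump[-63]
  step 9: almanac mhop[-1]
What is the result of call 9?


Answer: 2011-10-01

Derivation:
I call reckoner shrink passing x→79, yielding -79.
Using reckoner bump passing x→-94/9, giving -805/9.
I try almanac pin passing d→2012-02-20: 2012-02-20.
I use reckoner reveal(): -805/9.
Invoking reckoner over passing x→-14, and observe 115/18.
I invoke almanac roll passing n→-111: 2011-11-01.
Invoking reckoner shrink passing x→-73, giving 1429/18.
Then reckoner bump passing x→-63, yielding 295/18.
I call almanac mhop passing n→-1, which returns 2011-10-01.


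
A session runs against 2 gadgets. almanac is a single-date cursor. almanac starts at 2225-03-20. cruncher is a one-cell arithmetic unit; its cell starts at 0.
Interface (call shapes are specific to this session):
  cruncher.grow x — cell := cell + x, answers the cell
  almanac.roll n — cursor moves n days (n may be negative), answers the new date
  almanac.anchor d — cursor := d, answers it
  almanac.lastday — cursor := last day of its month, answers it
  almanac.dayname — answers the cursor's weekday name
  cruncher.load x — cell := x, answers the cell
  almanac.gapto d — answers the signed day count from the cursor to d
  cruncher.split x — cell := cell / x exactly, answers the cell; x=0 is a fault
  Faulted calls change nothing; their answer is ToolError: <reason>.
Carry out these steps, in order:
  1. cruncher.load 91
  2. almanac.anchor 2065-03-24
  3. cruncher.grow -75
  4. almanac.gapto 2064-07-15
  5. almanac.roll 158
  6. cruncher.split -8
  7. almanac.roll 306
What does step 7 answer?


·→ cruncher.load(x: 91)
·← 91
·→ almanac.anchor(d: 2065-03-24)
·← 2065-03-24
·→ cruncher.grow(x: -75)
·← 16
·→ almanac.gapto(d: 2064-07-15)
·← -252
·→ almanac.roll(n: 158)
·← 2065-08-29
·→ cruncher.split(x: -8)
·← -2
·→ almanac.roll(n: 306)
·← 2066-07-01

Answer: 2066-07-01


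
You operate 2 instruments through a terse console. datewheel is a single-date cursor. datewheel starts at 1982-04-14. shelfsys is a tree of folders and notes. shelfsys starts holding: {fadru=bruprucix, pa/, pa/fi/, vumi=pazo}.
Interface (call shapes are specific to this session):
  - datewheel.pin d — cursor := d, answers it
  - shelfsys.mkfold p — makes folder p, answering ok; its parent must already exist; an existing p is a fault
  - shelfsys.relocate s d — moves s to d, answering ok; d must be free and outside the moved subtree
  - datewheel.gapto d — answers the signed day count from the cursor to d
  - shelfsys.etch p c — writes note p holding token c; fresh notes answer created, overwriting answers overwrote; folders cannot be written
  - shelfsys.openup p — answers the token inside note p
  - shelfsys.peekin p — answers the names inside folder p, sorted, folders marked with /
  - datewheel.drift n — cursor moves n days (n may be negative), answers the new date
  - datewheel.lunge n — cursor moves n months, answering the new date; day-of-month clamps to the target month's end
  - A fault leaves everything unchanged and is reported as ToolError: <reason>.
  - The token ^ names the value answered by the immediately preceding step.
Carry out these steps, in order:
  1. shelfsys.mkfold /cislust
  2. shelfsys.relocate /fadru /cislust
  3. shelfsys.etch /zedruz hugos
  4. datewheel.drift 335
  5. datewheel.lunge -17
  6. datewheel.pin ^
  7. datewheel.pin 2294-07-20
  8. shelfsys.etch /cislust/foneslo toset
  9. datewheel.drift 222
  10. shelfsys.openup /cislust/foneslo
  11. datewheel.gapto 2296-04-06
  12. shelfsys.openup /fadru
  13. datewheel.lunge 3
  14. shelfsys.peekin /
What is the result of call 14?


Do: mkfold[/cislust]
See: ok
Do: relocate[/fadru; /cislust]
See: ToolError: exists
Do: etch[/zedruz; hugos]
See: created
Do: drift[335]
See: 1983-03-15
Do: lunge[-17]
See: 1981-10-15
Do: pin[^]
See: 1981-10-15
Do: pin[2294-07-20]
See: 2294-07-20
Do: etch[/cislust/foneslo; toset]
See: created
Do: drift[222]
See: 2295-02-27
Do: openup[/cislust/foneslo]
See: toset
Do: gapto[2296-04-06]
See: 404
Do: openup[/fadru]
See: bruprucix
Do: lunge[3]
See: 2295-05-27
Do: peekin[/]
See: [cislust/, fadru, pa/, vumi, zedruz]

Answer: [cislust/, fadru, pa/, vumi, zedruz]


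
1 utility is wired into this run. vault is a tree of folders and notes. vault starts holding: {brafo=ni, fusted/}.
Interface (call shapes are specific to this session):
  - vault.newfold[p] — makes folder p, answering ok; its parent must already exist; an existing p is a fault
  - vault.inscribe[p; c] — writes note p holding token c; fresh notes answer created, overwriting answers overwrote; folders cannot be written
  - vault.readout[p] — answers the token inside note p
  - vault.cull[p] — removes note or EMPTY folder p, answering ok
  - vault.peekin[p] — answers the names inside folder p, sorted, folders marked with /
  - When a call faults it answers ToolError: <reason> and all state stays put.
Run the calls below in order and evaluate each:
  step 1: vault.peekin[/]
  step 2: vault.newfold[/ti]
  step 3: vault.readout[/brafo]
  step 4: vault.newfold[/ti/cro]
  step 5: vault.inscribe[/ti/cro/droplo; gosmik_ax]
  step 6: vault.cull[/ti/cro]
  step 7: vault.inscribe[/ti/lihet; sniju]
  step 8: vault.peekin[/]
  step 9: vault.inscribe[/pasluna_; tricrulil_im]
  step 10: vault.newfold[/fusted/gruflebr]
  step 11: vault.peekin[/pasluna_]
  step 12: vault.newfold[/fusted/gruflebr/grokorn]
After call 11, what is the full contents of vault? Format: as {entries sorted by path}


Step: vault.peekin[p=/]
Result: [brafo, fusted/]
Step: vault.newfold[p=/ti]
Result: ok
Step: vault.readout[p=/brafo]
Result: ni
Step: vault.newfold[p=/ti/cro]
Result: ok
Step: vault.inscribe[p=/ti/cro/droplo; c=gosmik_ax]
Result: created
Step: vault.cull[p=/ti/cro]
Result: ToolError: not empty
Step: vault.inscribe[p=/ti/lihet; c=sniju]
Result: created
Step: vault.peekin[p=/]
Result: [brafo, fusted/, ti/]
Step: vault.inscribe[p=/pasluna_; c=tricrulil_im]
Result: created
Step: vault.newfold[p=/fusted/gruflebr]
Result: ok
Step: vault.peekin[p=/pasluna_]
Result: ToolError: not a directory
Step: vault.newfold[p=/fusted/gruflebr/grokorn]
Result: ok

Answer: {brafo=ni, fusted/, fusted/gruflebr/, pasluna_=tricrulil_im, ti/, ti/cro/, ti/cro/droplo=gosmik_ax, ti/lihet=sniju}


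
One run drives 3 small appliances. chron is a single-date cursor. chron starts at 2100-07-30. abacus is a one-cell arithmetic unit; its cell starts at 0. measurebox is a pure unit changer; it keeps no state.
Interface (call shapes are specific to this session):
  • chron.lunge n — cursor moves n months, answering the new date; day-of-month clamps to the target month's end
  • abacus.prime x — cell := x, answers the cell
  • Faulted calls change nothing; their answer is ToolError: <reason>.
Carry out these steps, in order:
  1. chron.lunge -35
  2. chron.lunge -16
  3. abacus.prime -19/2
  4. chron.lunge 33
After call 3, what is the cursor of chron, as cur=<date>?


Answer: cur=2096-04-30

Derivation:
I call chron.lunge(n='-35'), and observe 2097-08-30.
I try chron.lunge(n='-16'), which returns 2096-04-30.
I call abacus.prime(x='-19/2'), and observe -19/2.
Then chron.lunge(n='33'), — result: 2099-01-30.


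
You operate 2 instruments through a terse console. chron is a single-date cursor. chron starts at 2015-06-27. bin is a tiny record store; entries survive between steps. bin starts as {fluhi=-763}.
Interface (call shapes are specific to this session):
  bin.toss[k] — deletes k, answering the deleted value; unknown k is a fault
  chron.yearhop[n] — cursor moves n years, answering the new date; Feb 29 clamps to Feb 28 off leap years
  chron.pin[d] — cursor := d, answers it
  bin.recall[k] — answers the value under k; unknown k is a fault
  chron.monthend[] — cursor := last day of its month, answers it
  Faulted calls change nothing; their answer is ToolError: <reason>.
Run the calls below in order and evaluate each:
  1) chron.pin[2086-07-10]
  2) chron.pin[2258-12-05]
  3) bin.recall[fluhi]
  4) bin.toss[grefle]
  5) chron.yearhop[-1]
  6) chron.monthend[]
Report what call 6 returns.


→ chron.pin(d='2086-07-10')
← 2086-07-10
→ chron.pin(d='2258-12-05')
← 2258-12-05
→ bin.recall(k='fluhi')
← -763
→ bin.toss(k='grefle')
← ToolError: no such key grefle
→ chron.yearhop(n='-1')
← 2257-12-05
→ chron.monthend()
← 2257-12-31

Answer: 2257-12-31


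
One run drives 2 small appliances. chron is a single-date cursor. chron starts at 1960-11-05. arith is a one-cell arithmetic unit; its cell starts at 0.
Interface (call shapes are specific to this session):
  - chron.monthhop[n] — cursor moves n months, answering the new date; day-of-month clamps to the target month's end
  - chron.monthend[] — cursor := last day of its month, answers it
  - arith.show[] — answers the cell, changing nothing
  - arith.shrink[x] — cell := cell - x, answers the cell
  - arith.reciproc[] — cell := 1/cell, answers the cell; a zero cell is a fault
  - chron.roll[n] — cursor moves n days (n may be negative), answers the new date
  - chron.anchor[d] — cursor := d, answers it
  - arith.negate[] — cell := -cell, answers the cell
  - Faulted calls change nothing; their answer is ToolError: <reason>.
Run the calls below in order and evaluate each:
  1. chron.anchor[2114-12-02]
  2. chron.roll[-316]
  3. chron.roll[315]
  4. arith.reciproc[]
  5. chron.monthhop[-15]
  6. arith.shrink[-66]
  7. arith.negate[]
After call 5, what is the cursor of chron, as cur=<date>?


I use chron.anchor using d='2114-12-02', and observe 2114-12-02.
Invoking chron.roll using n='-316': 2114-01-20.
Next I call chron.roll using n='315', and see 2114-12-01.
I try arith.reciproc(): ToolError: reciprocal of zero.
Using chron.monthhop using n='-15', which returns 2113-09-01.
Using arith.shrink using x='-66', which returns 66.
Now I run arith.negate(), yielding -66.

Answer: cur=2113-09-01


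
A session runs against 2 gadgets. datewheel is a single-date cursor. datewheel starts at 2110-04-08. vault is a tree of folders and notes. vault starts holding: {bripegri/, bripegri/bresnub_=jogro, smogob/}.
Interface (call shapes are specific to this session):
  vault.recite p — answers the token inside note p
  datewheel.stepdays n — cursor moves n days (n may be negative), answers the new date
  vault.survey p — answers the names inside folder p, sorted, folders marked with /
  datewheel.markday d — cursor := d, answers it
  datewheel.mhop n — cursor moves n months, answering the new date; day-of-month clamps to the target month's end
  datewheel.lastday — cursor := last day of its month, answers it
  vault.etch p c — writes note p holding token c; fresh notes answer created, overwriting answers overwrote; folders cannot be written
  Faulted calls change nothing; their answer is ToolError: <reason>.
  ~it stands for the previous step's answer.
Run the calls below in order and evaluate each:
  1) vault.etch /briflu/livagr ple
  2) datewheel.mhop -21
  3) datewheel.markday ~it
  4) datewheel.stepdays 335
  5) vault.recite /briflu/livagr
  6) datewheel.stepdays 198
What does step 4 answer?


% vault.etch(p=/briflu/livagr, c=ple) : ToolError: no parent
% datewheel.mhop(n=-21) : 2108-07-08
% datewheel.markday(d=~it) : 2108-07-08
% datewheel.stepdays(n=335) : 2109-06-08
% vault.recite(p=/briflu/livagr) : ToolError: not found
% datewheel.stepdays(n=198) : 2109-12-23

Answer: 2109-06-08


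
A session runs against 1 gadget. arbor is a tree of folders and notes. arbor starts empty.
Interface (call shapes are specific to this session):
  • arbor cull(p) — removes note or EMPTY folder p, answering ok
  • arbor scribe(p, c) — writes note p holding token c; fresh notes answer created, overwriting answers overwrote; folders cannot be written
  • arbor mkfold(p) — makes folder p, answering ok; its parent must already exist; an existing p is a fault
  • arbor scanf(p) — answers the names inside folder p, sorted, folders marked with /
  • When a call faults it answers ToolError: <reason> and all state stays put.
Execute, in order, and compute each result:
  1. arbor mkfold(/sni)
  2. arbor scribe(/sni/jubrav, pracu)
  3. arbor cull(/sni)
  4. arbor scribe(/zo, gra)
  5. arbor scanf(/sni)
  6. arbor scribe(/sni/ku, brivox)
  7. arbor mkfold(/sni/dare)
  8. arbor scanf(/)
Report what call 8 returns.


% arbor mkfold(p='/sni') -> ok
% arbor scribe(p='/sni/jubrav', c='pracu') -> created
% arbor cull(p='/sni') -> ToolError: not empty
% arbor scribe(p='/zo', c='gra') -> created
% arbor scanf(p='/sni') -> [jubrav]
% arbor scribe(p='/sni/ku', c='brivox') -> created
% arbor mkfold(p='/sni/dare') -> ok
% arbor scanf(p='/') -> [sni/, zo]

Answer: [sni/, zo]


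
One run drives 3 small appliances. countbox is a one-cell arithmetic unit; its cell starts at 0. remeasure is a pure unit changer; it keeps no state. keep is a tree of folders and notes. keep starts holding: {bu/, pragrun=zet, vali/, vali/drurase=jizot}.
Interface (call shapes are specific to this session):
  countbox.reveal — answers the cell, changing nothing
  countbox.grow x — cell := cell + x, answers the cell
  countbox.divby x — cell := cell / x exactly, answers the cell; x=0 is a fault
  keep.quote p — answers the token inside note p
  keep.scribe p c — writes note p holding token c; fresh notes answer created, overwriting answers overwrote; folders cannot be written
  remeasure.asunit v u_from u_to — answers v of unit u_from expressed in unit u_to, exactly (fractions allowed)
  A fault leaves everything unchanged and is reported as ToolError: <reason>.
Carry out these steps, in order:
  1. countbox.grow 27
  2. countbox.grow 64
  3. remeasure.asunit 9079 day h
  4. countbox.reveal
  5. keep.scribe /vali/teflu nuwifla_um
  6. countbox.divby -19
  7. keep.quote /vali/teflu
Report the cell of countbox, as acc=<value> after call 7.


·→ grow(x='27')
·← 27
·→ grow(x='64')
·← 91
·→ asunit(v='9079', u_from='day', u_to='h')
·← 217896
·→ reveal()
·← 91
·→ scribe(p='/vali/teflu', c='nuwifla_um')
·← created
·→ divby(x='-19')
·← -91/19
·→ quote(p='/vali/teflu')
·← nuwifla_um

Answer: acc=-91/19


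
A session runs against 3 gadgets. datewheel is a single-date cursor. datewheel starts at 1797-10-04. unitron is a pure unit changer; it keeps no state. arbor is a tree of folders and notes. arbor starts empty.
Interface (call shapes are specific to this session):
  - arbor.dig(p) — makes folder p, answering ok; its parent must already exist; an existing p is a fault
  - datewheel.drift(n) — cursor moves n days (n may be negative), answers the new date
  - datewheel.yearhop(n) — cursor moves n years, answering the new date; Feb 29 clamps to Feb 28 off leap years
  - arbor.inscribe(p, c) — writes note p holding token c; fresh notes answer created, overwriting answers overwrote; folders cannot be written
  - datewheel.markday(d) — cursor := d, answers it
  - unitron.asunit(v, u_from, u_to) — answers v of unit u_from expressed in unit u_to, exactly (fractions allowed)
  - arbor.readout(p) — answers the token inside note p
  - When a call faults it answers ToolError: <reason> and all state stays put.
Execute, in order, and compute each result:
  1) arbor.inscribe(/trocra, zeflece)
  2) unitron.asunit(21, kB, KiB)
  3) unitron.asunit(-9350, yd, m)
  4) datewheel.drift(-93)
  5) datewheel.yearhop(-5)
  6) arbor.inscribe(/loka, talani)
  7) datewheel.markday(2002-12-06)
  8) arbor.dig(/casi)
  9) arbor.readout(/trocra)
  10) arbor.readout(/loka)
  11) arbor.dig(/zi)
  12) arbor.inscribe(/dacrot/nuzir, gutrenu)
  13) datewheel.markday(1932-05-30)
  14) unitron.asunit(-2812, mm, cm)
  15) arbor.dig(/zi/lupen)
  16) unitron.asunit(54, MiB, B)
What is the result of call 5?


I invoke arbor.inscribe using p='/trocra', c='zeflece', and get created.
Now I run unitron.asunit using v='21', u_from='kB', u_to='KiB', yielding 2625/128.
Invoking unitron.asunit using v='-9350', u_from='yd', u_to='m', → -213741/25.
Calling datewheel.drift using n='-93', giving 1797-07-03.
Then datewheel.yearhop using n='-5', and see 1792-07-03.
Using arbor.inscribe using p='/loka', c='talani', which returns created.
I call datewheel.markday using d='2002-12-06', and get 2002-12-06.
Now I run arbor.dig using p='/casi', and get ok.
Invoking arbor.readout using p='/trocra', which returns zeflece.
Now I run arbor.readout using p='/loka', and see talani.
I run arbor.dig using p='/zi', → ok.
Using arbor.inscribe using p='/dacrot/nuzir', c='gutrenu', giving ToolError: no parent.
Now I run datewheel.markday using d='1932-05-30': 1932-05-30.
Calling unitron.asunit using v='-2812', u_from='mm', u_to='cm', → -1406/5.
Next I call arbor.dig using p='/zi/lupen', yielding ok.
I run unitron.asunit using v='54', u_from='MiB', u_to='B', which returns 56623104.

Answer: 1792-07-03


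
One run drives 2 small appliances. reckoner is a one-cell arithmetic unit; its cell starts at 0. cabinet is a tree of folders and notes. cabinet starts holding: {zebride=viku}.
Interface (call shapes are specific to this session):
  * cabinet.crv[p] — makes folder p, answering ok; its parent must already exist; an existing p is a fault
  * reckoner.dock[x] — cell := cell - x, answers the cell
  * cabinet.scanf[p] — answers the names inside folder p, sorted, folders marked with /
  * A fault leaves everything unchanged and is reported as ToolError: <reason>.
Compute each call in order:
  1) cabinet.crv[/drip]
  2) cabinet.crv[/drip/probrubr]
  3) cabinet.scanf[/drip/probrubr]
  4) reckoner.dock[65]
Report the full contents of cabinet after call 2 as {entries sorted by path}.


;; 1. cabinet.crv(p='/drip') -> ok
;; 2. cabinet.crv(p='/drip/probrubr') -> ok
;; 3. cabinet.scanf(p='/drip/probrubr') -> []
;; 4. reckoner.dock(x='65') -> -65

Answer: {drip/, drip/probrubr/, zebride=viku}


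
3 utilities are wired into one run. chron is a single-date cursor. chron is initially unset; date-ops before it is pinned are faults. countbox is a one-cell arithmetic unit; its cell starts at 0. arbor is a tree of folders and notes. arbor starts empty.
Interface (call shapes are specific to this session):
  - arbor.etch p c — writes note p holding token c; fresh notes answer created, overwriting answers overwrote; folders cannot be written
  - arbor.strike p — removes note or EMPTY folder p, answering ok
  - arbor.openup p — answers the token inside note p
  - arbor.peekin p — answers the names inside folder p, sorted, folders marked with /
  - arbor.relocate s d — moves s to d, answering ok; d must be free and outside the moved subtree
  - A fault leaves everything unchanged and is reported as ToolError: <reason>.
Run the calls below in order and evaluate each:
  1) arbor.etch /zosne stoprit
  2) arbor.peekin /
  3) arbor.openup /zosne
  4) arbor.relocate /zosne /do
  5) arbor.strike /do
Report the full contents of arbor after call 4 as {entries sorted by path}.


Answer: {do=stoprit}

Derivation:
Next I call etch passing p: /zosne, c: stoprit, and see created.
I invoke peekin passing p: /, and see [zosne].
Calling openup passing p: /zosne, — result: stoprit.
Next I call relocate passing s: /zosne, d: /do: ok.
Next I call strike passing p: /do, giving ok.


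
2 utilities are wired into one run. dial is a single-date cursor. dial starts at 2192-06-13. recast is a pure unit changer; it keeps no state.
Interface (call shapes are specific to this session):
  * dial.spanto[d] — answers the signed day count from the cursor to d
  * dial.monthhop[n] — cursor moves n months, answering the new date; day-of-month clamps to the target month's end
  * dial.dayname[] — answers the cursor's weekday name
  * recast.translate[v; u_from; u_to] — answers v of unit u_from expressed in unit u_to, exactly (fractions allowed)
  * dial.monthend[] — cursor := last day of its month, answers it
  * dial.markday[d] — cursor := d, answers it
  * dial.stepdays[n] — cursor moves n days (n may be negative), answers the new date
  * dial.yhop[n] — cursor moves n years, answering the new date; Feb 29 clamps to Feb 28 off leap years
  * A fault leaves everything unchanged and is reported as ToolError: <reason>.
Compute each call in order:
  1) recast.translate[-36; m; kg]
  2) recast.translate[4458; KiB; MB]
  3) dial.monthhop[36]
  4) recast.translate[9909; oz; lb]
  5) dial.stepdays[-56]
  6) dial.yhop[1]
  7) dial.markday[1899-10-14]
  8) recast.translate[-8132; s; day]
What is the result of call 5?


Answer: 2195-04-18

Derivation:
// 1. recast.translate(v='-36', u_from='m', u_to='kg') => ToolError: incompatible units
// 2. recast.translate(v='4458', u_from='KiB', u_to='MB') => 71328/15625
// 3. dial.monthhop(n='36') => 2195-06-13
// 4. recast.translate(v='9909', u_from='oz', u_to='lb') => 9909/16
// 5. dial.stepdays(n='-56') => 2195-04-18
// 6. dial.yhop(n='1') => 2196-04-18
// 7. dial.markday(d='1899-10-14') => 1899-10-14
// 8. recast.translate(v='-8132', u_from='s', u_to='day') => -2033/21600


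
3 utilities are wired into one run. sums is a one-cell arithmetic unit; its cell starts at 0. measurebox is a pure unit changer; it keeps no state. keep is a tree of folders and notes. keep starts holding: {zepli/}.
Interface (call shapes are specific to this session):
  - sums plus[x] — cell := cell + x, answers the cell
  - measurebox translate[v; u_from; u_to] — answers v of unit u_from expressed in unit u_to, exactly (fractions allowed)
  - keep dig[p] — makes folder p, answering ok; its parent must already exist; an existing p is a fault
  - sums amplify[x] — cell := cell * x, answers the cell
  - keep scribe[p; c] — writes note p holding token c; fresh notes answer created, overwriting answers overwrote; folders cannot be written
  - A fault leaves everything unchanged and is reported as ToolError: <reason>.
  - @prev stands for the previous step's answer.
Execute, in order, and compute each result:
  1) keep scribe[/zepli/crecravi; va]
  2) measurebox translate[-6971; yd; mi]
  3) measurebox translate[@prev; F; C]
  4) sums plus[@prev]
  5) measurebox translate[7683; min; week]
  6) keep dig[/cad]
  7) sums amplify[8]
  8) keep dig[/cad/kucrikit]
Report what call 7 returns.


Answer: -21097/132

Derivation:
% keep scribe(/zepli/crecravi, va) ~> created
% measurebox translate(-6971, yd, mi) ~> -6971/1760
% measurebox translate(@prev, F, C) ~> -21097/1056
% sums plus(@prev) ~> -21097/1056
% measurebox translate(7683, min, week) ~> 2561/3360
% keep dig(/cad) ~> ok
% sums amplify(8) ~> -21097/132
% keep dig(/cad/kucrikit) ~> ok


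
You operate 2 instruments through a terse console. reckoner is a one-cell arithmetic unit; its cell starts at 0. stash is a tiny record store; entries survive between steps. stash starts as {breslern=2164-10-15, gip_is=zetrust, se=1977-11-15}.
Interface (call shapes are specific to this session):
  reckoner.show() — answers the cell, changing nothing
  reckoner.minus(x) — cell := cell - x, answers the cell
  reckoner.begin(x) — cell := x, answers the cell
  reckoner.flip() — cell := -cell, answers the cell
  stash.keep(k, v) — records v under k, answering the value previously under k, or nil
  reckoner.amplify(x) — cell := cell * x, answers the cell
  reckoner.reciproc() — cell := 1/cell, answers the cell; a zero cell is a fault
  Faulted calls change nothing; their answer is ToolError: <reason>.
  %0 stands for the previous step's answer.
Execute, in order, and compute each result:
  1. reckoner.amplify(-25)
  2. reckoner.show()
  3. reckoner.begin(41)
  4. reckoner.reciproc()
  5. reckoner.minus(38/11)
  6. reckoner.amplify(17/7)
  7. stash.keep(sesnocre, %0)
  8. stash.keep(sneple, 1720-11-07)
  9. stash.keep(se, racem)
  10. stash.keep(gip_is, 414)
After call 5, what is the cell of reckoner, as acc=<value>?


! 1. amplify(x=-25) ~> 0
! 2. show() ~> 0
! 3. begin(x=41) ~> 41
! 4. reciproc() ~> 1/41
! 5. minus(x=38/11) ~> -1547/451
! 6. amplify(x=17/7) ~> -3757/451
! 7. keep(k=sesnocre, v=%0) ~> nil
! 8. keep(k=sneple, v=1720-11-07) ~> nil
! 9. keep(k=se, v=racem) ~> 1977-11-15
! 10. keep(k=gip_is, v=414) ~> zetrust

Answer: acc=-1547/451


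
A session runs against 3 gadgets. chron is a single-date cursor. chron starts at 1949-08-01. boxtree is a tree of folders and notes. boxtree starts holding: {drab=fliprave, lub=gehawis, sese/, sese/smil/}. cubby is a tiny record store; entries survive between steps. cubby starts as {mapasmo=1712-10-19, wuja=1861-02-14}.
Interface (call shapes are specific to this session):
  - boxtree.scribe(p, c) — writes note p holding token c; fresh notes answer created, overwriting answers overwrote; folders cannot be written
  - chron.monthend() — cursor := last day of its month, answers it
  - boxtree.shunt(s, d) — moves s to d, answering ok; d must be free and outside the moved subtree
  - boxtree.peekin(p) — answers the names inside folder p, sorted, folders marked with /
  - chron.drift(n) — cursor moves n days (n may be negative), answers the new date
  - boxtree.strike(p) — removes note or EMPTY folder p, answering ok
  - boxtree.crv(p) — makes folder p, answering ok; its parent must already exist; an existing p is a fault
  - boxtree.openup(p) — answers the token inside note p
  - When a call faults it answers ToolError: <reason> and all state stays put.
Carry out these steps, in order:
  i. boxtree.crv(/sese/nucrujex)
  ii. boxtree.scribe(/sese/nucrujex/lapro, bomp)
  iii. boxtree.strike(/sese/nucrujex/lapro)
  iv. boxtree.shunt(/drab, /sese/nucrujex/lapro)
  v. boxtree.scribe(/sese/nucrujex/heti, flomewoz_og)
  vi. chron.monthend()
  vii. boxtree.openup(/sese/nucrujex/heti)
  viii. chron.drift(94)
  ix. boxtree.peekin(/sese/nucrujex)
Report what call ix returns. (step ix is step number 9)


! crv(p='/sese/nucrujex') : ok
! scribe(p='/sese/nucrujex/lapro', c='bomp') : created
! strike(p='/sese/nucrujex/lapro') : ok
! shunt(s='/drab', d='/sese/nucrujex/lapro') : ok
! scribe(p='/sese/nucrujex/heti', c='flomewoz_og') : created
! monthend() : 1949-08-31
! openup(p='/sese/nucrujex/heti') : flomewoz_og
! drift(n='94') : 1949-12-03
! peekin(p='/sese/nucrujex') : [heti, lapro]

Answer: [heti, lapro]
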